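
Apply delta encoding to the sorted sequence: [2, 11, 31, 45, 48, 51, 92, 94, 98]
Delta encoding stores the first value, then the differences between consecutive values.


First value: 2
Deltas:
  11 - 2 = 9
  31 - 11 = 20
  45 - 31 = 14
  48 - 45 = 3
  51 - 48 = 3
  92 - 51 = 41
  94 - 92 = 2
  98 - 94 = 4


Delta encoded: [2, 9, 20, 14, 3, 3, 41, 2, 4]


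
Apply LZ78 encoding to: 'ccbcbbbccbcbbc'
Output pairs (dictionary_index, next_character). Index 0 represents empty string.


LZ78 encoding steps:
Dictionary: {0: ''}
Step 1: w='' (idx 0), next='c' -> output (0, 'c'), add 'c' as idx 1
Step 2: w='c' (idx 1), next='b' -> output (1, 'b'), add 'cb' as idx 2
Step 3: w='cb' (idx 2), next='b' -> output (2, 'b'), add 'cbb' as idx 3
Step 4: w='' (idx 0), next='b' -> output (0, 'b'), add 'b' as idx 4
Step 5: w='c' (idx 1), next='c' -> output (1, 'c'), add 'cc' as idx 5
Step 6: w='b' (idx 4), next='c' -> output (4, 'c'), add 'bc' as idx 6
Step 7: w='b' (idx 4), next='b' -> output (4, 'b'), add 'bb' as idx 7
Step 8: w='c' (idx 1), end of input -> output (1, '')


Encoded: [(0, 'c'), (1, 'b'), (2, 'b'), (0, 'b'), (1, 'c'), (4, 'c'), (4, 'b'), (1, '')]


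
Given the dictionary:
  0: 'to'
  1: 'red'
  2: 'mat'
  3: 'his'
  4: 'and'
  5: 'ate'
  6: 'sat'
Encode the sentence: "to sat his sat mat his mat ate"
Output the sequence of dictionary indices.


Look up each word in the dictionary:
  'to' -> 0
  'sat' -> 6
  'his' -> 3
  'sat' -> 6
  'mat' -> 2
  'his' -> 3
  'mat' -> 2
  'ate' -> 5

Encoded: [0, 6, 3, 6, 2, 3, 2, 5]


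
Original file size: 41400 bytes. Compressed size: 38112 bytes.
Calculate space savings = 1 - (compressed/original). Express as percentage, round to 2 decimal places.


ratio = compressed/original = 38112/41400 = 0.92058
savings = 1 - ratio = 1 - 0.92058 = 0.07942
as a percentage: 0.07942 * 100 = 7.94%

Space savings = 1 - 38112/41400 = 7.94%


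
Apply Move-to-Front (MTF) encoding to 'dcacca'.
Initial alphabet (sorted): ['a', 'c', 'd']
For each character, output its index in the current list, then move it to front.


MTF encoding:
'd': index 2 in ['a', 'c', 'd'] -> ['d', 'a', 'c']
'c': index 2 in ['d', 'a', 'c'] -> ['c', 'd', 'a']
'a': index 2 in ['c', 'd', 'a'] -> ['a', 'c', 'd']
'c': index 1 in ['a', 'c', 'd'] -> ['c', 'a', 'd']
'c': index 0 in ['c', 'a', 'd'] -> ['c', 'a', 'd']
'a': index 1 in ['c', 'a', 'd'] -> ['a', 'c', 'd']


Output: [2, 2, 2, 1, 0, 1]


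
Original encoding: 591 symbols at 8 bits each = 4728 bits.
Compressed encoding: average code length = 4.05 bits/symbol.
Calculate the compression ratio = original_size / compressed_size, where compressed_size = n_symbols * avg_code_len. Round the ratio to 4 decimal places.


original_size = n_symbols * orig_bits = 591 * 8 = 4728 bits
compressed_size = n_symbols * avg_code_len = 591 * 4.05 = 2393.55 bits
ratio = original_size / compressed_size = 4728 / 2393.55 = 1.9753

Compression ratio = 1.9753


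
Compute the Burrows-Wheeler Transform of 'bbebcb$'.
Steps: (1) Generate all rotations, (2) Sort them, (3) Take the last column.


Rotations (sorted):
  0: $bbebcb -> last char: b
  1: b$bbebc -> last char: c
  2: bbebcb$ -> last char: $
  3: bcb$bbe -> last char: e
  4: bebcb$b -> last char: b
  5: cb$bbeb -> last char: b
  6: ebcb$bb -> last char: b


BWT = bc$ebbb


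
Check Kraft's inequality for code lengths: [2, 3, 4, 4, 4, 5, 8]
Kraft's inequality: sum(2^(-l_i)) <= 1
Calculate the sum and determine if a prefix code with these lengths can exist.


Sum = 2^(-2) + 2^(-3) + 2^(-4) + 2^(-4) + 2^(-4) + 2^(-5) + 2^(-8)
    = 0.25 + 0.125 + 0.0625 + 0.0625 + 0.0625 + 0.03125 + 0.00390625
    = 153/256 = 0.59765625
Since 0.59765625 <= 1, Kraft's inequality IS satisfied.
A prefix code with these lengths CAN exist.

Kraft sum = 0.59765625. Satisfied.


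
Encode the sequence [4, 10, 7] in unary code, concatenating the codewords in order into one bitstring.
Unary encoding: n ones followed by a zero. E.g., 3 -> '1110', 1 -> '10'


Encode each number as n ones followed by a terminating 0:
  4 -> 11110 (5 bits)
  10 -> 11111111110 (11 bits)
  7 -> 11111110 (8 bits)
Total length = 5 + 11 + 8 = 24 bits.

Unary([4, 10, 7]) = 111101111111111011111110 (24 bits)


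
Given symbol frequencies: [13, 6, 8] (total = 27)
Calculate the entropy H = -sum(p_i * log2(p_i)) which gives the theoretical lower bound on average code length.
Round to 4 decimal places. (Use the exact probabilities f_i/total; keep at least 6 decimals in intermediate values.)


Per-symbol terms -p_i * log2(p_i) with p_i = f_i/27:
  p = 13/27 = 0.481481: log2(p) = -1.054448, -p*log2(p) = 0.507697
  p = 6/27 = 0.222222: log2(p) = -2.169925, -p*log2(p) = 0.482206
  p = 8/27 = 0.296296: log2(p) = -1.754888, -p*log2(p) = 0.519967
H = 0.507697 + 0.482206 + 0.519967 = 1.509870

H = 1.5099 bits/symbol


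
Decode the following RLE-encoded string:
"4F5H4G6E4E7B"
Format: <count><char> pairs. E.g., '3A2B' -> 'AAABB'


Expanding each <count><char> pair:
  4F -> 'FFFF'
  5H -> 'HHHHH'
  4G -> 'GGGG'
  6E -> 'EEEEEE'
  4E -> 'EEEE'
  7B -> 'BBBBBBB'

Decoded = FFFFHHHHHGGGGEEEEEEEEEEBBBBBBB


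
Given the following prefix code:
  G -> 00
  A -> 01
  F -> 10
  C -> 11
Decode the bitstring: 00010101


Decoding step by step:
Bits 00 -> G
Bits 01 -> A
Bits 01 -> A
Bits 01 -> A


Decoded message: GAAA


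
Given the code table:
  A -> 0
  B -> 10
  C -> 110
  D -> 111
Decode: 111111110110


Decoding:
111 -> D
111 -> D
110 -> C
110 -> C


Result: DDCC


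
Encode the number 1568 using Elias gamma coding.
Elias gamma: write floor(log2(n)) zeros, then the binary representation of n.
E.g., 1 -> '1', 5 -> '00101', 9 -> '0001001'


num_bits = floor(log2(1568)) + 1 = 11
leading_zeros = num_bits - 1 = 10
binary(1568) = 11000100000

Elias gamma(1568) = '0000000000' + '11000100000' = 000000000011000100000 (21 bits)


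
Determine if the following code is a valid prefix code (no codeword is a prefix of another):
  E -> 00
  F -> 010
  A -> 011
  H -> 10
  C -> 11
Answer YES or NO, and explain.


Checking each pair (does one codeword prefix another?):
  E='00' vs F='010': no prefix
  E='00' vs A='011': no prefix
  E='00' vs H='10': no prefix
  E='00' vs C='11': no prefix
  F='010' vs E='00': no prefix
  F='010' vs A='011': no prefix
  F='010' vs H='10': no prefix
  F='010' vs C='11': no prefix
  A='011' vs E='00': no prefix
  A='011' vs F='010': no prefix
  A='011' vs H='10': no prefix
  A='011' vs C='11': no prefix
  H='10' vs E='00': no prefix
  H='10' vs F='010': no prefix
  H='10' vs A='011': no prefix
  H='10' vs C='11': no prefix
  C='11' vs E='00': no prefix
  C='11' vs F='010': no prefix
  C='11' vs A='011': no prefix
  C='11' vs H='10': no prefix
No violation found over all pairs.

YES -- this is a valid prefix code. No codeword is a prefix of any other codeword.


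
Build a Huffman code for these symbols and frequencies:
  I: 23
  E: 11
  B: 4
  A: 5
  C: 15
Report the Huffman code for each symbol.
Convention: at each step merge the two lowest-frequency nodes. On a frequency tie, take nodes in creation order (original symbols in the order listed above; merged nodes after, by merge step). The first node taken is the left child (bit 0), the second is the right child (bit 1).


Huffman tree construction:
Step 1: Merge B(4) + A(5) = 9
Step 2: Merge (B+A)(9) + E(11) = 20
Step 3: Merge C(15) + ((B+A)+E)(20) = 35
Step 4: Merge I(23) + (C+((B+A)+E))(35) = 58
Read each symbol's code off the tree from the root (left child = 0, right child = 1).

Codes:
  I: 0 (length 1)
  E: 111 (length 3)
  B: 1100 (length 4)
  A: 1101 (length 4)
  C: 10 (length 2)
Average code length: 122/58 = 2.1034 bits/symbol


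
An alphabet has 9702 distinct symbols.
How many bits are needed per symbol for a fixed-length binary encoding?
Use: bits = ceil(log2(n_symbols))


log2(9702) = 13.2441
Bracket: 2^13 = 8192 < 9702 <= 2^14 = 16384
So ceil(log2(9702)) = 14

bits = ceil(log2(9702)) = ceil(13.2441) = 14 bits


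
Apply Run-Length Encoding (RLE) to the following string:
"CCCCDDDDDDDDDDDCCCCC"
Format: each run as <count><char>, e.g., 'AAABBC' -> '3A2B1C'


Scanning runs left to right:
  i=0: run of 'C' x 4 -> '4C'
  i=4: run of 'D' x 11 -> '11D'
  i=15: run of 'C' x 5 -> '5C'

RLE = 4C11D5C


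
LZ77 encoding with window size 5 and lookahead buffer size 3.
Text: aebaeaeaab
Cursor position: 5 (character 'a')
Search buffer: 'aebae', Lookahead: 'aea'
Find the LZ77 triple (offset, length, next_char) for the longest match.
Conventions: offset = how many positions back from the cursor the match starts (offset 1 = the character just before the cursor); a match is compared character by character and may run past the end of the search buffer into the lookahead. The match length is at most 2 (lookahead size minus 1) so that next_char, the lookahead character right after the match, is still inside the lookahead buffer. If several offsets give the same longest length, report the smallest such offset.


Try each offset into the search buffer:
  offset=1 (pos 4, char 'e'): match length 0
  offset=2 (pos 3, char 'a'): match length 2
  offset=3 (pos 2, char 'b'): match length 0
  offset=4 (pos 1, char 'e'): match length 0
  offset=5 (pos 0, char 'a'): match length 2
Longest match has length 2, found at offsets 2, 5; take the smallest, offset 2.
next_char = character at position 5 + 2 = 7 -> 'a'

Best match: offset=2, length=2 (matching 'ae' starting at position 3)
LZ77 triple: (2, 2, 'a')


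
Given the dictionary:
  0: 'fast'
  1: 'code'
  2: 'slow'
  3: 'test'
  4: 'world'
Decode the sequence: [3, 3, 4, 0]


Look up each index in the dictionary:
  3 -> 'test'
  3 -> 'test'
  4 -> 'world'
  0 -> 'fast'

Decoded: "test test world fast"


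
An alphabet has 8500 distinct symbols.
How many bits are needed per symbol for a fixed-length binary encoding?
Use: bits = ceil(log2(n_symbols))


log2(8500) = 13.0532
Bracket: 2^13 = 8192 < 8500 <= 2^14 = 16384
So ceil(log2(8500)) = 14

bits = ceil(log2(8500)) = ceil(13.0532) = 14 bits


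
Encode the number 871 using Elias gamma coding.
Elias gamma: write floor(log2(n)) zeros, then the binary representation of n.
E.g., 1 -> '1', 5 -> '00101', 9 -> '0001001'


num_bits = floor(log2(871)) + 1 = 10
leading_zeros = num_bits - 1 = 9
binary(871) = 1101100111

Elias gamma(871) = '000000000' + '1101100111' = 0000000001101100111 (19 bits)


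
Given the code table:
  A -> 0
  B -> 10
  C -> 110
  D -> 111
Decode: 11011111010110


Decoding:
110 -> C
111 -> D
110 -> C
10 -> B
110 -> C


Result: CDCBC


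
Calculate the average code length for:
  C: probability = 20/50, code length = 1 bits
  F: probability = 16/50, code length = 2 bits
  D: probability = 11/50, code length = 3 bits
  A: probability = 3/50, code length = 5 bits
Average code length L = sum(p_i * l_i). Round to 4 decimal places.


Weighted contributions p_i * l_i:
  C: (20/50) * 1 = 20/50
  F: (16/50) * 2 = 32/50
  D: (11/50) * 3 = 33/50
  A: (3/50) * 5 = 15/50
Sum = (20 + 32 + 33 + 15)/50 = 100/50

L = 100/50 = 2.0000 bits/symbol


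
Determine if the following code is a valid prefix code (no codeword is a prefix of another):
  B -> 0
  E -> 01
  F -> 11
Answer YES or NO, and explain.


Checking each pair (does one codeword prefix another?):
  B='0' vs E='01': prefix -- VIOLATION

NO -- this is NOT a valid prefix code. B (0) is a prefix of E (01).


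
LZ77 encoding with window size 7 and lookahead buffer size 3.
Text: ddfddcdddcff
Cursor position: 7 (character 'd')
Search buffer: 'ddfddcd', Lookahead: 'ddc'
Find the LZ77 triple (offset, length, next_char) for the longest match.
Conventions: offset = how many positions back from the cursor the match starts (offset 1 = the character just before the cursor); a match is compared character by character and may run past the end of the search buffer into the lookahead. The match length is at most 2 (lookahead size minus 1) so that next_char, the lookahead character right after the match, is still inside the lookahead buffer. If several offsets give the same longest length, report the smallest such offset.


Try each offset into the search buffer:
  offset=1 (pos 6, char 'd'): match length 2
  offset=2 (pos 5, char 'c'): match length 0
  offset=3 (pos 4, char 'd'): match length 1
  offset=4 (pos 3, char 'd'): match length 2
  offset=5 (pos 2, char 'f'): match length 0
  offset=6 (pos 1, char 'd'): match length 1
  offset=7 (pos 0, char 'd'): match length 2
Longest match has length 2, found at offsets 1, 4, 7; take the smallest, offset 1.
next_char = character at position 7 + 2 = 9 -> 'c'

Best match: offset=1, length=2 (matching 'dd' starting at position 6)
LZ77 triple: (1, 2, 'c')


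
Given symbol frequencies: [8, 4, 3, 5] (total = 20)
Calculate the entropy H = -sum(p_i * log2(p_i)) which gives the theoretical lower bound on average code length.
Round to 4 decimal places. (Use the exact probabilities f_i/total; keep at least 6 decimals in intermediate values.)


Per-symbol terms -p_i * log2(p_i) with p_i = f_i/20:
  p = 8/20 = 0.400000: log2(p) = -1.321928, -p*log2(p) = 0.528771
  p = 4/20 = 0.200000: log2(p) = -2.321928, -p*log2(p) = 0.464386
  p = 3/20 = 0.150000: log2(p) = -2.736966, -p*log2(p) = 0.410545
  p = 5/20 = 0.250000: log2(p) = -2.000000, -p*log2(p) = 0.500000
H = 0.528771 + 0.464386 + 0.410545 + 0.500000 = 1.903702

H = 1.9037 bits/symbol


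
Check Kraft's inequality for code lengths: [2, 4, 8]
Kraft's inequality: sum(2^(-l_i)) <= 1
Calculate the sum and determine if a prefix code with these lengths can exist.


Sum = 2^(-2) + 2^(-4) + 2^(-8)
    = 0.25 + 0.0625 + 0.00390625
    = 81/256 = 0.31640625
Since 0.31640625 <= 1, Kraft's inequality IS satisfied.
A prefix code with these lengths CAN exist.

Kraft sum = 0.31640625. Satisfied.


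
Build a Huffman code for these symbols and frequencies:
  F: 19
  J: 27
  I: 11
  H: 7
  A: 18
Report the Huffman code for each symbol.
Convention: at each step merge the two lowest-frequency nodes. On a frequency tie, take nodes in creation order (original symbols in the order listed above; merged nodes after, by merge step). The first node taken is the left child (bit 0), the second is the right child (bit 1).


Huffman tree construction:
Step 1: Merge H(7) + I(11) = 18
Step 2: Merge A(18) + (H+I)(18) = 36
Step 3: Merge F(19) + J(27) = 46
Step 4: Merge (A+(H+I))(36) + (F+J)(46) = 82
Read each symbol's code off the tree from the root (left child = 0, right child = 1).

Codes:
  F: 10 (length 2)
  J: 11 (length 2)
  I: 011 (length 3)
  H: 010 (length 3)
  A: 00 (length 2)
Average code length: 182/82 = 2.2195 bits/symbol


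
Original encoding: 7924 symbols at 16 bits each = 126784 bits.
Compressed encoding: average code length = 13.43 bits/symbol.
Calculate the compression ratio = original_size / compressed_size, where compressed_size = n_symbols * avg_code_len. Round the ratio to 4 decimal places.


original_size = n_symbols * orig_bits = 7924 * 16 = 126784 bits
compressed_size = n_symbols * avg_code_len = 7924 * 13.43 = 106419.32 bits
ratio = original_size / compressed_size = 126784 / 106419.32 = 1.1914

Compression ratio = 1.1914


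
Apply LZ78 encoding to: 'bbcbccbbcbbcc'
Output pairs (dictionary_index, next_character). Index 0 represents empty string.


LZ78 encoding steps:
Dictionary: {0: ''}
Step 1: w='' (idx 0), next='b' -> output (0, 'b'), add 'b' as idx 1
Step 2: w='b' (idx 1), next='c' -> output (1, 'c'), add 'bc' as idx 2
Step 3: w='bc' (idx 2), next='c' -> output (2, 'c'), add 'bcc' as idx 3
Step 4: w='b' (idx 1), next='b' -> output (1, 'b'), add 'bb' as idx 4
Step 5: w='' (idx 0), next='c' -> output (0, 'c'), add 'c' as idx 5
Step 6: w='bb' (idx 4), next='c' -> output (4, 'c'), add 'bbc' as idx 6
Step 7: w='c' (idx 5), end of input -> output (5, '')


Encoded: [(0, 'b'), (1, 'c'), (2, 'c'), (1, 'b'), (0, 'c'), (4, 'c'), (5, '')]


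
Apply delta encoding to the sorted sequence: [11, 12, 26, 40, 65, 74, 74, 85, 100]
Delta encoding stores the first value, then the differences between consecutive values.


First value: 11
Deltas:
  12 - 11 = 1
  26 - 12 = 14
  40 - 26 = 14
  65 - 40 = 25
  74 - 65 = 9
  74 - 74 = 0
  85 - 74 = 11
  100 - 85 = 15


Delta encoded: [11, 1, 14, 14, 25, 9, 0, 11, 15]


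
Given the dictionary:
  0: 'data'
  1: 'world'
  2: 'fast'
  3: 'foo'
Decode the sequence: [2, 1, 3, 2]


Look up each index in the dictionary:
  2 -> 'fast'
  1 -> 'world'
  3 -> 'foo'
  2 -> 'fast'

Decoded: "fast world foo fast"


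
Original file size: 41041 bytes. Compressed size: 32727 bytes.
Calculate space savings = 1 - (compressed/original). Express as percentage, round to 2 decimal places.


ratio = compressed/original = 32727/41041 = 0.797422
savings = 1 - ratio = 1 - 0.797422 = 0.202578
as a percentage: 0.202578 * 100 = 20.26%

Space savings = 1 - 32727/41041 = 20.26%


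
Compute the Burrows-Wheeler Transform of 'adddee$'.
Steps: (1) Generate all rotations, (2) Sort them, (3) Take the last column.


Rotations (sorted):
  0: $adddee -> last char: e
  1: adddee$ -> last char: $
  2: dddee$a -> last char: a
  3: ddee$ad -> last char: d
  4: dee$add -> last char: d
  5: e$addde -> last char: e
  6: ee$addd -> last char: d


BWT = e$added


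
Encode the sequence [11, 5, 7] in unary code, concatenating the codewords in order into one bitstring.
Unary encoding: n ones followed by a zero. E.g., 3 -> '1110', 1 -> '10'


Encode each number as n ones followed by a terminating 0:
  11 -> 111111111110 (12 bits)
  5 -> 111110 (6 bits)
  7 -> 11111110 (8 bits)
Total length = 12 + 6 + 8 = 26 bits.

Unary([11, 5, 7]) = 11111111111011111011111110 (26 bits)


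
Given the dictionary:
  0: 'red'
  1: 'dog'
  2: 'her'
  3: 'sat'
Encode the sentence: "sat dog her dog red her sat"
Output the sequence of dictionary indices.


Look up each word in the dictionary:
  'sat' -> 3
  'dog' -> 1
  'her' -> 2
  'dog' -> 1
  'red' -> 0
  'her' -> 2
  'sat' -> 3

Encoded: [3, 1, 2, 1, 0, 2, 3]


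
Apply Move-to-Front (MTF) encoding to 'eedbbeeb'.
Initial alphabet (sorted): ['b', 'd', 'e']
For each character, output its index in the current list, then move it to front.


MTF encoding:
'e': index 2 in ['b', 'd', 'e'] -> ['e', 'b', 'd']
'e': index 0 in ['e', 'b', 'd'] -> ['e', 'b', 'd']
'd': index 2 in ['e', 'b', 'd'] -> ['d', 'e', 'b']
'b': index 2 in ['d', 'e', 'b'] -> ['b', 'd', 'e']
'b': index 0 in ['b', 'd', 'e'] -> ['b', 'd', 'e']
'e': index 2 in ['b', 'd', 'e'] -> ['e', 'b', 'd']
'e': index 0 in ['e', 'b', 'd'] -> ['e', 'b', 'd']
'b': index 1 in ['e', 'b', 'd'] -> ['b', 'e', 'd']


Output: [2, 0, 2, 2, 0, 2, 0, 1]


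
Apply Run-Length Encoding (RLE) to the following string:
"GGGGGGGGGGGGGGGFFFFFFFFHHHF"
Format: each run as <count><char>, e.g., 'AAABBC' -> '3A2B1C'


Scanning runs left to right:
  i=0: run of 'G' x 15 -> '15G'
  i=15: run of 'F' x 8 -> '8F'
  i=23: run of 'H' x 3 -> '3H'
  i=26: run of 'F' x 1 -> '1F'

RLE = 15G8F3H1F


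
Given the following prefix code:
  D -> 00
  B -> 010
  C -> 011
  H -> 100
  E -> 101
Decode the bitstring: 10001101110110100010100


Decoding step by step:
Bits 100 -> H
Bits 011 -> C
Bits 011 -> C
Bits 101 -> E
Bits 101 -> E
Bits 00 -> D
Bits 010 -> B
Bits 100 -> H


Decoded message: HCCEEDBH


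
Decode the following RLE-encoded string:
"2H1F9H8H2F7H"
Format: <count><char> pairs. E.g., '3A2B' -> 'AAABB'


Expanding each <count><char> pair:
  2H -> 'HH'
  1F -> 'F'
  9H -> 'HHHHHHHHH'
  8H -> 'HHHHHHHH'
  2F -> 'FF'
  7H -> 'HHHHHHH'

Decoded = HHFHHHHHHHHHHHHHHHHHFFHHHHHHH


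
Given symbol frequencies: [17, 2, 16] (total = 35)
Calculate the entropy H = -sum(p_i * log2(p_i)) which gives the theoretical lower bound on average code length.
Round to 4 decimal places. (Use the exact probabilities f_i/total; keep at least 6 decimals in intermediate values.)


Per-symbol terms -p_i * log2(p_i) with p_i = f_i/35:
  p = 17/35 = 0.485714: log2(p) = -1.041820, -p*log2(p) = 0.506027
  p = 2/35 = 0.057143: log2(p) = -4.129283, -p*log2(p) = 0.235959
  p = 16/35 = 0.457143: log2(p) = -1.129283, -p*log2(p) = 0.516244
H = 0.506027 + 0.235959 + 0.516244 = 1.258230

H = 1.2582 bits/symbol


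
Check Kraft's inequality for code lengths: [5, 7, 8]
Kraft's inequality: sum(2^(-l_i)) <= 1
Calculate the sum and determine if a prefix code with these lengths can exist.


Sum = 2^(-5) + 2^(-7) + 2^(-8)
    = 0.03125 + 0.0078125 + 0.00390625
    = 11/256 = 0.04296875
Since 0.04296875 <= 1, Kraft's inequality IS satisfied.
A prefix code with these lengths CAN exist.

Kraft sum = 0.04296875. Satisfied.


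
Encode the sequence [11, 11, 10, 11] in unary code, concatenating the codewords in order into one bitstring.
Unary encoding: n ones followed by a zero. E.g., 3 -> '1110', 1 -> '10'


Encode each number as n ones followed by a terminating 0:
  11 -> 111111111110 (12 bits)
  11 -> 111111111110 (12 bits)
  10 -> 11111111110 (11 bits)
  11 -> 111111111110 (12 bits)
Total length = 12 + 12 + 11 + 12 = 47 bits.

Unary([11, 11, 10, 11]) = 11111111111011111111111011111111110111111111110 (47 bits)


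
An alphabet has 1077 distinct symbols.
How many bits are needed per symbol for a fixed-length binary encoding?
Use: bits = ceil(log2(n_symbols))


log2(1077) = 10.0728
Bracket: 2^10 = 1024 < 1077 <= 2^11 = 2048
So ceil(log2(1077)) = 11

bits = ceil(log2(1077)) = ceil(10.0728) = 11 bits


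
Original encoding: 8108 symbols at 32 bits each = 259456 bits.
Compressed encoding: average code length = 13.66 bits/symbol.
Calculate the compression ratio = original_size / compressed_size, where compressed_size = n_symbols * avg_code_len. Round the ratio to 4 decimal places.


original_size = n_symbols * orig_bits = 8108 * 32 = 259456 bits
compressed_size = n_symbols * avg_code_len = 8108 * 13.66 = 110755.28 bits
ratio = original_size / compressed_size = 259456 / 110755.28 = 2.3426

Compression ratio = 2.3426


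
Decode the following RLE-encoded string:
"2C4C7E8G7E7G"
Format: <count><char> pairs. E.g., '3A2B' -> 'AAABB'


Expanding each <count><char> pair:
  2C -> 'CC'
  4C -> 'CCCC'
  7E -> 'EEEEEEE'
  8G -> 'GGGGGGGG'
  7E -> 'EEEEEEE'
  7G -> 'GGGGGGG'

Decoded = CCCCCCEEEEEEEGGGGGGGGEEEEEEEGGGGGGG


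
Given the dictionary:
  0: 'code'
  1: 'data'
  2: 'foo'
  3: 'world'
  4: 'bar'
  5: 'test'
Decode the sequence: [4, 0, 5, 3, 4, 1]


Look up each index in the dictionary:
  4 -> 'bar'
  0 -> 'code'
  5 -> 'test'
  3 -> 'world'
  4 -> 'bar'
  1 -> 'data'

Decoded: "bar code test world bar data"


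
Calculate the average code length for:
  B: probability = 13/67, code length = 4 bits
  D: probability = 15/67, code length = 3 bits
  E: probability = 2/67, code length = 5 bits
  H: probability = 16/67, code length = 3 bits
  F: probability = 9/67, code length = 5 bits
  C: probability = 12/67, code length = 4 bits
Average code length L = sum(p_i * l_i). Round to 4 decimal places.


Weighted contributions p_i * l_i:
  B: (13/67) * 4 = 52/67
  D: (15/67) * 3 = 45/67
  E: (2/67) * 5 = 10/67
  H: (16/67) * 3 = 48/67
  F: (9/67) * 5 = 45/67
  C: (12/67) * 4 = 48/67
Sum = (52 + 45 + 10 + 48 + 45 + 48)/67 = 248/67

L = 248/67 = 3.7015 bits/symbol


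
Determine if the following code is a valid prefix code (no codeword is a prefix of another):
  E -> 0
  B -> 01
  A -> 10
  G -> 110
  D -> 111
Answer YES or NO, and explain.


Checking each pair (does one codeword prefix another?):
  E='0' vs B='01': prefix -- VIOLATION

NO -- this is NOT a valid prefix code. E (0) is a prefix of B (01).


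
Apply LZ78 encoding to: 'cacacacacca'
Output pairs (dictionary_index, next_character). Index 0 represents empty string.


LZ78 encoding steps:
Dictionary: {0: ''}
Step 1: w='' (idx 0), next='c' -> output (0, 'c'), add 'c' as idx 1
Step 2: w='' (idx 0), next='a' -> output (0, 'a'), add 'a' as idx 2
Step 3: w='c' (idx 1), next='a' -> output (1, 'a'), add 'ca' as idx 3
Step 4: w='ca' (idx 3), next='c' -> output (3, 'c'), add 'cac' as idx 4
Step 5: w='a' (idx 2), next='c' -> output (2, 'c'), add 'ac' as idx 5
Step 6: w='ca' (idx 3), end of input -> output (3, '')


Encoded: [(0, 'c'), (0, 'a'), (1, 'a'), (3, 'c'), (2, 'c'), (3, '')]


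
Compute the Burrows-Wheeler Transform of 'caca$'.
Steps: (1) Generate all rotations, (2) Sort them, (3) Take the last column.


Rotations (sorted):
  0: $caca -> last char: a
  1: a$cac -> last char: c
  2: aca$c -> last char: c
  3: ca$ca -> last char: a
  4: caca$ -> last char: $


BWT = acca$


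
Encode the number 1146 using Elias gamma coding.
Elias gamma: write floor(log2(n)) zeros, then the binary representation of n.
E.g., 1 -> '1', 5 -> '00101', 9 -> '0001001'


num_bits = floor(log2(1146)) + 1 = 11
leading_zeros = num_bits - 1 = 10
binary(1146) = 10001111010

Elias gamma(1146) = '0000000000' + '10001111010' = 000000000010001111010 (21 bits)


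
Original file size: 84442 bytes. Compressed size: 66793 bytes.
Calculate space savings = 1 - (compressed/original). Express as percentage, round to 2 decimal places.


ratio = compressed/original = 66793/84442 = 0.790993
savings = 1 - ratio = 1 - 0.790993 = 0.209007
as a percentage: 0.209007 * 100 = 20.9%

Space savings = 1 - 66793/84442 = 20.9%


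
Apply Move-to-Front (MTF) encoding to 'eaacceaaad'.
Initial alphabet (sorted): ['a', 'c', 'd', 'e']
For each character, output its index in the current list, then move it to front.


MTF encoding:
'e': index 3 in ['a', 'c', 'd', 'e'] -> ['e', 'a', 'c', 'd']
'a': index 1 in ['e', 'a', 'c', 'd'] -> ['a', 'e', 'c', 'd']
'a': index 0 in ['a', 'e', 'c', 'd'] -> ['a', 'e', 'c', 'd']
'c': index 2 in ['a', 'e', 'c', 'd'] -> ['c', 'a', 'e', 'd']
'c': index 0 in ['c', 'a', 'e', 'd'] -> ['c', 'a', 'e', 'd']
'e': index 2 in ['c', 'a', 'e', 'd'] -> ['e', 'c', 'a', 'd']
'a': index 2 in ['e', 'c', 'a', 'd'] -> ['a', 'e', 'c', 'd']
'a': index 0 in ['a', 'e', 'c', 'd'] -> ['a', 'e', 'c', 'd']
'a': index 0 in ['a', 'e', 'c', 'd'] -> ['a', 'e', 'c', 'd']
'd': index 3 in ['a', 'e', 'c', 'd'] -> ['d', 'a', 'e', 'c']


Output: [3, 1, 0, 2, 0, 2, 2, 0, 0, 3]


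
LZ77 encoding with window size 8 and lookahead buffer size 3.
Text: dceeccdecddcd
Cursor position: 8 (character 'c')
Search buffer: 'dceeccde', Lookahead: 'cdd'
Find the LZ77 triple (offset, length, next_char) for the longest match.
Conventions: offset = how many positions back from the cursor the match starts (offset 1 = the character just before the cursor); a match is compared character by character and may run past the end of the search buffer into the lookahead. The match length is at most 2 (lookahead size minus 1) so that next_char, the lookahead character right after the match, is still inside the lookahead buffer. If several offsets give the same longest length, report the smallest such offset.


Try each offset into the search buffer:
  offset=1 (pos 7, char 'e'): match length 0
  offset=2 (pos 6, char 'd'): match length 0
  offset=3 (pos 5, char 'c'): match length 2
  offset=4 (pos 4, char 'c'): match length 1
  offset=5 (pos 3, char 'e'): match length 0
  offset=6 (pos 2, char 'e'): match length 0
  offset=7 (pos 1, char 'c'): match length 1
  offset=8 (pos 0, char 'd'): match length 0
Longest match has length 2 at offset 3.
next_char = character at position 8 + 2 = 10 -> 'd'

Best match: offset=3, length=2 (matching 'cd' starting at position 5)
LZ77 triple: (3, 2, 'd')


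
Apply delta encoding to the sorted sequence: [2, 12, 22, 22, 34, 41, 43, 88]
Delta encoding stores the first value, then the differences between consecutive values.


First value: 2
Deltas:
  12 - 2 = 10
  22 - 12 = 10
  22 - 22 = 0
  34 - 22 = 12
  41 - 34 = 7
  43 - 41 = 2
  88 - 43 = 45


Delta encoded: [2, 10, 10, 0, 12, 7, 2, 45]


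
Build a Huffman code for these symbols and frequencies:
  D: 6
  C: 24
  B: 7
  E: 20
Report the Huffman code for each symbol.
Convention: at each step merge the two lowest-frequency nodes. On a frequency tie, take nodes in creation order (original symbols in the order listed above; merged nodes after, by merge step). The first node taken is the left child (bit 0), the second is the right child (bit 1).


Huffman tree construction:
Step 1: Merge D(6) + B(7) = 13
Step 2: Merge (D+B)(13) + E(20) = 33
Step 3: Merge C(24) + ((D+B)+E)(33) = 57
Read each symbol's code off the tree from the root (left child = 0, right child = 1).

Codes:
  D: 100 (length 3)
  C: 0 (length 1)
  B: 101 (length 3)
  E: 11 (length 2)
Average code length: 103/57 = 1.8070 bits/symbol


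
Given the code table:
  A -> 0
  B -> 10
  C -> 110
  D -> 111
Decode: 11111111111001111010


Decoding:
111 -> D
111 -> D
111 -> D
110 -> C
0 -> A
111 -> D
10 -> B
10 -> B


Result: DDDCADBB


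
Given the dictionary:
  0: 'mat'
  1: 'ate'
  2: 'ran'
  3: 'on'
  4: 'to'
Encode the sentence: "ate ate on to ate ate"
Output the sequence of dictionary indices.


Look up each word in the dictionary:
  'ate' -> 1
  'ate' -> 1
  'on' -> 3
  'to' -> 4
  'ate' -> 1
  'ate' -> 1

Encoded: [1, 1, 3, 4, 1, 1]


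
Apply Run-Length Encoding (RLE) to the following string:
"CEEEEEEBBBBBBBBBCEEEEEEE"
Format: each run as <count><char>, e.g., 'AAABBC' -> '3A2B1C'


Scanning runs left to right:
  i=0: run of 'C' x 1 -> '1C'
  i=1: run of 'E' x 6 -> '6E'
  i=7: run of 'B' x 9 -> '9B'
  i=16: run of 'C' x 1 -> '1C'
  i=17: run of 'E' x 7 -> '7E'

RLE = 1C6E9B1C7E


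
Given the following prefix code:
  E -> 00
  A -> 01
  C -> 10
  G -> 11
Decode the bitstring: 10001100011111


Decoding step by step:
Bits 10 -> C
Bits 00 -> E
Bits 11 -> G
Bits 00 -> E
Bits 01 -> A
Bits 11 -> G
Bits 11 -> G


Decoded message: CEGEAGG


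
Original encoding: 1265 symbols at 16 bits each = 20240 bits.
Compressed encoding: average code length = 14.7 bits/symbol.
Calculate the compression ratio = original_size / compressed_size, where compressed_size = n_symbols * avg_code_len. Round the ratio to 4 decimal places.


original_size = n_symbols * orig_bits = 1265 * 16 = 20240 bits
compressed_size = n_symbols * avg_code_len = 1265 * 14.7 = 18595.5 bits
ratio = original_size / compressed_size = 20240 / 18595.5 = 1.0884

Compression ratio = 1.0884


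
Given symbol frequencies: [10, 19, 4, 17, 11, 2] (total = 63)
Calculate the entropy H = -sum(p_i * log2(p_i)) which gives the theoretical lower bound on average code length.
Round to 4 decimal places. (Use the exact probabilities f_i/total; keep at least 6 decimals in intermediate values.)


Per-symbol terms -p_i * log2(p_i) with p_i = f_i/63:
  p = 10/63 = 0.158730: log2(p) = -2.655352, -p*log2(p) = 0.421484
  p = 19/63 = 0.301587: log2(p) = -1.729352, -p*log2(p) = 0.521551
  p = 4/63 = 0.063492: log2(p) = -3.977280, -p*log2(p) = 0.252526
  p = 17/63 = 0.269841: log2(p) = -1.889817, -p*log2(p) = 0.509951
  p = 11/63 = 0.174603: log2(p) = -2.517848, -p*log2(p) = 0.439624
  p = 2/63 = 0.031746: log2(p) = -4.977280, -p*log2(p) = 0.158009
H = 0.421484 + 0.521551 + 0.252526 + 0.509951 + 0.439624 + 0.158009 = 2.303145

H = 2.3031 bits/symbol


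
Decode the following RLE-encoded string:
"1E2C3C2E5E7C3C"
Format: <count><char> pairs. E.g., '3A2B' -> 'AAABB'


Expanding each <count><char> pair:
  1E -> 'E'
  2C -> 'CC'
  3C -> 'CCC'
  2E -> 'EE'
  5E -> 'EEEEE'
  7C -> 'CCCCCCC'
  3C -> 'CCC'

Decoded = ECCCCCEEEEEEECCCCCCCCCC


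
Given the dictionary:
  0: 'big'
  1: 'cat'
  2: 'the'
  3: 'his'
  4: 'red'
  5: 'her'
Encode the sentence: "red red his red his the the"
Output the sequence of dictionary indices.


Look up each word in the dictionary:
  'red' -> 4
  'red' -> 4
  'his' -> 3
  'red' -> 4
  'his' -> 3
  'the' -> 2
  'the' -> 2

Encoded: [4, 4, 3, 4, 3, 2, 2]


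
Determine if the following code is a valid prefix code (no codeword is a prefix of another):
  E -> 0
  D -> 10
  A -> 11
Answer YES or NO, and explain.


Checking each pair (does one codeword prefix another?):
  E='0' vs D='10': no prefix
  E='0' vs A='11': no prefix
  D='10' vs E='0': no prefix
  D='10' vs A='11': no prefix
  A='11' vs E='0': no prefix
  A='11' vs D='10': no prefix
No violation found over all pairs.

YES -- this is a valid prefix code. No codeword is a prefix of any other codeword.


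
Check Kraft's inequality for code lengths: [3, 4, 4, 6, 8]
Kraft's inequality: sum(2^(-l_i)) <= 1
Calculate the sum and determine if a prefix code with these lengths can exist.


Sum = 2^(-3) + 2^(-4) + 2^(-4) + 2^(-6) + 2^(-8)
    = 0.125 + 0.0625 + 0.0625 + 0.015625 + 0.00390625
    = 69/256 = 0.26953125
Since 0.26953125 <= 1, Kraft's inequality IS satisfied.
A prefix code with these lengths CAN exist.

Kraft sum = 0.26953125. Satisfied.


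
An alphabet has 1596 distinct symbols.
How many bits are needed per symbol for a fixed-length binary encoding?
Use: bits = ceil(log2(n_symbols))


log2(1596) = 10.6402
Bracket: 2^10 = 1024 < 1596 <= 2^11 = 2048
So ceil(log2(1596)) = 11

bits = ceil(log2(1596)) = ceil(10.6402) = 11 bits


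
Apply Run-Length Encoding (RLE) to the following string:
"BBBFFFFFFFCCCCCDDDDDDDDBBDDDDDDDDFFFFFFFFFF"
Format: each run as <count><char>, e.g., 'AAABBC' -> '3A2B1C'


Scanning runs left to right:
  i=0: run of 'B' x 3 -> '3B'
  i=3: run of 'F' x 7 -> '7F'
  i=10: run of 'C' x 5 -> '5C'
  i=15: run of 'D' x 8 -> '8D'
  i=23: run of 'B' x 2 -> '2B'
  i=25: run of 'D' x 8 -> '8D'
  i=33: run of 'F' x 10 -> '10F'

RLE = 3B7F5C8D2B8D10F


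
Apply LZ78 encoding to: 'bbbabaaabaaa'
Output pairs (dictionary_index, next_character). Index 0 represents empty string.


LZ78 encoding steps:
Dictionary: {0: ''}
Step 1: w='' (idx 0), next='b' -> output (0, 'b'), add 'b' as idx 1
Step 2: w='b' (idx 1), next='b' -> output (1, 'b'), add 'bb' as idx 2
Step 3: w='' (idx 0), next='a' -> output (0, 'a'), add 'a' as idx 3
Step 4: w='b' (idx 1), next='a' -> output (1, 'a'), add 'ba' as idx 4
Step 5: w='a' (idx 3), next='a' -> output (3, 'a'), add 'aa' as idx 5
Step 6: w='ba' (idx 4), next='a' -> output (4, 'a'), add 'baa' as idx 6
Step 7: w='a' (idx 3), end of input -> output (3, '')


Encoded: [(0, 'b'), (1, 'b'), (0, 'a'), (1, 'a'), (3, 'a'), (4, 'a'), (3, '')]


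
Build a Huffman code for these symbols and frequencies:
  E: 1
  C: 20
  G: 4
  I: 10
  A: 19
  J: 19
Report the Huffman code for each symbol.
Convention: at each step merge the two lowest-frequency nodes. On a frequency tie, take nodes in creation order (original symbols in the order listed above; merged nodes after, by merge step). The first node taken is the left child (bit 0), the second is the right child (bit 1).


Huffman tree construction:
Step 1: Merge E(1) + G(4) = 5
Step 2: Merge (E+G)(5) + I(10) = 15
Step 3: Merge ((E+G)+I)(15) + A(19) = 34
Step 4: Merge J(19) + C(20) = 39
Step 5: Merge (((E+G)+I)+A)(34) + (J+C)(39) = 73
Read each symbol's code off the tree from the root (left child = 0, right child = 1).

Codes:
  E: 0000 (length 4)
  C: 11 (length 2)
  G: 0001 (length 4)
  I: 001 (length 3)
  A: 01 (length 2)
  J: 10 (length 2)
Average code length: 166/73 = 2.2740 bits/symbol


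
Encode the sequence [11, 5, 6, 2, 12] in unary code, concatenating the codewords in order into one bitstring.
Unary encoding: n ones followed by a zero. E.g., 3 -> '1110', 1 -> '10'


Encode each number as n ones followed by a terminating 0:
  11 -> 111111111110 (12 bits)
  5 -> 111110 (6 bits)
  6 -> 1111110 (7 bits)
  2 -> 110 (3 bits)
  12 -> 1111111111110 (13 bits)
Total length = 12 + 6 + 7 + 3 + 13 = 41 bits.

Unary([11, 5, 6, 2, 12]) = 11111111111011111011111101101111111111110 (41 bits)


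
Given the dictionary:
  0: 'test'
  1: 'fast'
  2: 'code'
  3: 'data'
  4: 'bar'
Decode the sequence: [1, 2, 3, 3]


Look up each index in the dictionary:
  1 -> 'fast'
  2 -> 'code'
  3 -> 'data'
  3 -> 'data'

Decoded: "fast code data data"


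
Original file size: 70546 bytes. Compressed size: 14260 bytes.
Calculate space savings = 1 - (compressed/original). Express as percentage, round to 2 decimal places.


ratio = compressed/original = 14260/70546 = 0.202138
savings = 1 - ratio = 1 - 0.202138 = 0.797862
as a percentage: 0.797862 * 100 = 79.79%

Space savings = 1 - 14260/70546 = 79.79%


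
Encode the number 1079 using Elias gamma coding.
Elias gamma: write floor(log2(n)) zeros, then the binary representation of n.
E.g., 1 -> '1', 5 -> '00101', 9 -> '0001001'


num_bits = floor(log2(1079)) + 1 = 11
leading_zeros = num_bits - 1 = 10
binary(1079) = 10000110111

Elias gamma(1079) = '0000000000' + '10000110111' = 000000000010000110111 (21 bits)


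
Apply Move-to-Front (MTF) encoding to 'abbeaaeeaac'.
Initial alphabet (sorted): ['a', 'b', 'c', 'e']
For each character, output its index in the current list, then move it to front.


MTF encoding:
'a': index 0 in ['a', 'b', 'c', 'e'] -> ['a', 'b', 'c', 'e']
'b': index 1 in ['a', 'b', 'c', 'e'] -> ['b', 'a', 'c', 'e']
'b': index 0 in ['b', 'a', 'c', 'e'] -> ['b', 'a', 'c', 'e']
'e': index 3 in ['b', 'a', 'c', 'e'] -> ['e', 'b', 'a', 'c']
'a': index 2 in ['e', 'b', 'a', 'c'] -> ['a', 'e', 'b', 'c']
'a': index 0 in ['a', 'e', 'b', 'c'] -> ['a', 'e', 'b', 'c']
'e': index 1 in ['a', 'e', 'b', 'c'] -> ['e', 'a', 'b', 'c']
'e': index 0 in ['e', 'a', 'b', 'c'] -> ['e', 'a', 'b', 'c']
'a': index 1 in ['e', 'a', 'b', 'c'] -> ['a', 'e', 'b', 'c']
'a': index 0 in ['a', 'e', 'b', 'c'] -> ['a', 'e', 'b', 'c']
'c': index 3 in ['a', 'e', 'b', 'c'] -> ['c', 'a', 'e', 'b']


Output: [0, 1, 0, 3, 2, 0, 1, 0, 1, 0, 3]


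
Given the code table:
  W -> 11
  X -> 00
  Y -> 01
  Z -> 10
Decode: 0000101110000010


Decoding:
00 -> X
00 -> X
10 -> Z
11 -> W
10 -> Z
00 -> X
00 -> X
10 -> Z


Result: XXZWZXXZ


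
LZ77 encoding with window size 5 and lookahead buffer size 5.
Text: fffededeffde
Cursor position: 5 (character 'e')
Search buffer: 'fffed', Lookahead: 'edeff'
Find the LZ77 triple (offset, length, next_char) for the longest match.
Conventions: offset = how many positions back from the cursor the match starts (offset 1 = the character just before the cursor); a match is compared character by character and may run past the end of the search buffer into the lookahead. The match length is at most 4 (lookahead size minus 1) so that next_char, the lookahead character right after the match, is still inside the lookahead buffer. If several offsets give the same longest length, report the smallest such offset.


Try each offset into the search buffer:
  offset=1 (pos 4, char 'd'): match length 0
  offset=2 (pos 3, char 'e'): match length 3
  offset=3 (pos 2, char 'f'): match length 0
  offset=4 (pos 1, char 'f'): match length 0
  offset=5 (pos 0, char 'f'): match length 0
Longest match has length 3 at offset 2.
next_char = character at position 5 + 3 = 8 -> 'f'

Best match: offset=2, length=3 (matching 'ede' starting at position 3)
LZ77 triple: (2, 3, 'f')


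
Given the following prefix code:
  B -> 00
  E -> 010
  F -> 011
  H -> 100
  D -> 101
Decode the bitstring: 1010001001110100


Decoding step by step:
Bits 101 -> D
Bits 00 -> B
Bits 010 -> E
Bits 011 -> F
Bits 101 -> D
Bits 00 -> B


Decoded message: DBEFDB


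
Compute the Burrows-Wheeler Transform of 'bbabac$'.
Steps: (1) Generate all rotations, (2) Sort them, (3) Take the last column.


Rotations (sorted):
  0: $bbabac -> last char: c
  1: abac$bb -> last char: b
  2: ac$bbab -> last char: b
  3: babac$b -> last char: b
  4: bac$bba -> last char: a
  5: bbabac$ -> last char: $
  6: c$bbaba -> last char: a


BWT = cbbba$a


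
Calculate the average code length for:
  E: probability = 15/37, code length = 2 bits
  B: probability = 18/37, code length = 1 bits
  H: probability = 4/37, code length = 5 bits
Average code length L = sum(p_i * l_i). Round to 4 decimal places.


Weighted contributions p_i * l_i:
  E: (15/37) * 2 = 30/37
  B: (18/37) * 1 = 18/37
  H: (4/37) * 5 = 20/37
Sum = (30 + 18 + 20)/37 = 68/37

L = 68/37 = 1.8378 bits/symbol


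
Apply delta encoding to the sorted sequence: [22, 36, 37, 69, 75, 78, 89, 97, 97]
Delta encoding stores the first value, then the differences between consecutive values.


First value: 22
Deltas:
  36 - 22 = 14
  37 - 36 = 1
  69 - 37 = 32
  75 - 69 = 6
  78 - 75 = 3
  89 - 78 = 11
  97 - 89 = 8
  97 - 97 = 0


Delta encoded: [22, 14, 1, 32, 6, 3, 11, 8, 0]
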